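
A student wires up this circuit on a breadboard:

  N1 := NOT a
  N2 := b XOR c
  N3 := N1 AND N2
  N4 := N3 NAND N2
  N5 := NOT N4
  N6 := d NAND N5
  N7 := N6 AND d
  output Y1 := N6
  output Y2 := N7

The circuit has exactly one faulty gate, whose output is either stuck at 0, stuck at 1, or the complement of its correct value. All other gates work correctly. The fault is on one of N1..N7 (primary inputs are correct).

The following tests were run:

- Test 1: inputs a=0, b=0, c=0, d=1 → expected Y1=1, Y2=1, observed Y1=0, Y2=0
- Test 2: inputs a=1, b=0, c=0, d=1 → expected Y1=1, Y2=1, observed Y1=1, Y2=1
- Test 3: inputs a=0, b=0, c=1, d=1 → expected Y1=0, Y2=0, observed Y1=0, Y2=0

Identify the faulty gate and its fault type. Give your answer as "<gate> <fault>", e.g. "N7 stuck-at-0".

Fault-free values for test 1 (a=0, b=0, c=0, d=1): N1=1, N2=0, N3=0, N4=1, N5=0, N6=1, N7=1, giving Y1=1, Y2=1. Observed Y1=0, Y2=0.
Test 1: faults giving observed Y1=0, Y2=0 are {N2 stuck-at-1, N2 inverted output, N4 stuck-at-0, N4 inverted output, N5 stuck-at-1, N5 inverted output, N6 stuck-at-0, N6 inverted output}.
Test 2 (a=1, b=0, c=0, d=1): fault-free N1=0, N2=0, N3=0, N4=1, N5=0, N6=1, N7=1 → Y1=1, Y2=1; observed Y1=1, Y2=1. Eliminates N4 stuck-at-0, N4 inverted output, N5 stuck-at-1, N5 inverted output, N6 stuck-at-0, N6 inverted output.
Test 3 (a=0, b=0, c=1, d=1): fault-free N1=1, N2=1, N3=1, N4=0, N5=1, N6=0, N7=0 → Y1=0, Y2=0; observed Y1=0, Y2=0. Eliminates N2 inverted output.
Only N2 stuck-at-1 is consistent with every test.

N2 stuck-at-1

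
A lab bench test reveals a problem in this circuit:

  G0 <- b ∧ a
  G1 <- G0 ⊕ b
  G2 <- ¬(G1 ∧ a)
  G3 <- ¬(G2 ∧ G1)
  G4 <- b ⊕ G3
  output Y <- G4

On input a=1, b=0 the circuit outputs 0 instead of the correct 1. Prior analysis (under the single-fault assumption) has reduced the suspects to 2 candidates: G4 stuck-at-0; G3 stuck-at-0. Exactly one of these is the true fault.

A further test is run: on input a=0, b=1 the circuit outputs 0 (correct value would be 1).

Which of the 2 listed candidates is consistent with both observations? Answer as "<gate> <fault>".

G4 stuck-at-0

Evaluate each candidate on input a=0, b=1:
  G4 stuck-at-0: G0=0, G1=1, G2=1, G3=0, G4=0 [stuck-at-0] → 0 — matches
  G3 stuck-at-0: G0=0, G1=1, G2=1, G3=0 [stuck-at-0], G4=1 → 1 — eliminated
Only G4 stuck-at-0 reproduces the observed 0.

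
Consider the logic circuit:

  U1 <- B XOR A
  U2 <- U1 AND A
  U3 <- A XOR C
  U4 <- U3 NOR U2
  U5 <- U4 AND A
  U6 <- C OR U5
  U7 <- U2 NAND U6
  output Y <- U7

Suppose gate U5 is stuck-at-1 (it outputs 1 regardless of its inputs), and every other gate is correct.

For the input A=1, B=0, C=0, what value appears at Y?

0

Propagate with U5 forced: U1=1, U2=1, U3=1, U4=0, U5=1 [stuck-at-1], U6=1, U7=0.
So Y = 0. (Without the fault it would be 1.)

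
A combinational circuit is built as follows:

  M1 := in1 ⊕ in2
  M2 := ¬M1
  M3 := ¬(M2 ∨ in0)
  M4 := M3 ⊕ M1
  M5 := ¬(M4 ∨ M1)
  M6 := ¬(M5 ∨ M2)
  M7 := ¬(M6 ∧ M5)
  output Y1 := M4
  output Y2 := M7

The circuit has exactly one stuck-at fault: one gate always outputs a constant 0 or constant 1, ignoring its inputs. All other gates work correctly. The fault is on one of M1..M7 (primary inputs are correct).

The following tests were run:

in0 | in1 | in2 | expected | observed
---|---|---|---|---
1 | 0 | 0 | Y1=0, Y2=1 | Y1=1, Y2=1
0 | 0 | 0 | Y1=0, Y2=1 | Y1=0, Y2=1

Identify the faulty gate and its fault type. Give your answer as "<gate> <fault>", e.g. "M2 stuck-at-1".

M1 stuck-at-1

Fault-free values for test 1 (in0=1, in1=0, in2=0): M1=0, M2=1, M3=0, M4=0, M5=1, M6=0, M7=1, giving Y1=0, Y2=1. Observed Y1=1, Y2=1.
Test 1: faults giving observed Y1=1, Y2=1 are {M1 stuck-at-1, M3 stuck-at-1, M4 stuck-at-1}.
Test 2 (in0=0, in1=0, in2=0): fault-free M1=0, M2=1, M3=0, M4=0, M5=1, M6=0, M7=1 → Y1=0, Y2=1; observed Y1=0, Y2=1. Eliminates M3 stuck-at-1, M4 stuck-at-1.
Only M1 stuck-at-1 is consistent with every test.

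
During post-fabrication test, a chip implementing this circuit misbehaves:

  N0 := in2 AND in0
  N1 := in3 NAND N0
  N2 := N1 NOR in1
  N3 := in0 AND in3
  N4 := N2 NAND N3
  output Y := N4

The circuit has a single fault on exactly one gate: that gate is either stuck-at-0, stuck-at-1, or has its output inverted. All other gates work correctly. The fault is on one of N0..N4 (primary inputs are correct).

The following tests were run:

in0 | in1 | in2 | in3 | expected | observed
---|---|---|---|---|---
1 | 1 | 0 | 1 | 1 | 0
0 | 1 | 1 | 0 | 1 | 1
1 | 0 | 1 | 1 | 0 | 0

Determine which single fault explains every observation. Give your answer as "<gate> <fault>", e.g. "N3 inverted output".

N2 stuck-at-1

Fault-free values for test 1 (in0=1, in1=1, in2=0, in3=1): N0=0, N1=1, N2=0, N3=1, N4=1, giving Y=1. Observed 0.
Test 1: faults giving observed 0 are {N2 stuck-at-1, N2 inverted output, N4 stuck-at-0, N4 inverted output}.
Test 2 (in0=0, in1=1, in2=1, in3=0): fault-free N0=0, N1=1, N2=0, N3=0, N4=1 → 1; observed 1. Eliminates N4 stuck-at-0, N4 inverted output.
Test 3 (in0=1, in1=0, in2=1, in3=1): fault-free N0=1, N1=0, N2=1, N3=1, N4=0 → 0; observed 0. Eliminates N2 inverted output.
Only N2 stuck-at-1 is consistent with every test.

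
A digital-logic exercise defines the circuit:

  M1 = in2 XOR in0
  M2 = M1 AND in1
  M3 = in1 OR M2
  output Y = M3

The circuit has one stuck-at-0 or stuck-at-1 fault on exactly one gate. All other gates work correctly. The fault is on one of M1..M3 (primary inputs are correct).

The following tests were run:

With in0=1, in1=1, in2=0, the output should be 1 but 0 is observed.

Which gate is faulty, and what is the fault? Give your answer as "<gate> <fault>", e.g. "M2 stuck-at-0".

M3 stuck-at-0

Fault-free values for test 1 (in0=1, in1=1, in2=0): M1=1, M2=1, M3=1, giving Y=1. Observed 0.
Test 1: faults giving observed 0 are {M3 stuck-at-0}.
Only M3 stuck-at-0 is consistent with every test.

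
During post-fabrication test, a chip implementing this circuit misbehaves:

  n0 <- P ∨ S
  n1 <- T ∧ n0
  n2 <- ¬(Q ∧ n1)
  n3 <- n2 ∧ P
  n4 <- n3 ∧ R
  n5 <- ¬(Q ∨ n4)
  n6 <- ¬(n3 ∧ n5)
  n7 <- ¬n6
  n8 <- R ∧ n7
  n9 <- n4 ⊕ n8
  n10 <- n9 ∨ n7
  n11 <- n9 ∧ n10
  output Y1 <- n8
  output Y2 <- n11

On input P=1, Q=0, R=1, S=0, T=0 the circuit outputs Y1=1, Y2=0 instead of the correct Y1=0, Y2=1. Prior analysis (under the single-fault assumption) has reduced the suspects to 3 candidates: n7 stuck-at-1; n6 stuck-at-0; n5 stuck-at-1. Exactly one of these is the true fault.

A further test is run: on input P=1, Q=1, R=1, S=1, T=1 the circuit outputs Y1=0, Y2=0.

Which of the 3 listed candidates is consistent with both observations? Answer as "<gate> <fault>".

Evaluate each candidate on input P=1, Q=1, R=1, S=1, T=1:
  n7 stuck-at-1: n0=1, n1=1, n2=0, n3=0, n4=0, n5=0, n6=1, n7=1 [stuck-at-1], n8=1, n9=1, n10=1, n11=1 → Y1=1, Y2=1 — eliminated
  n6 stuck-at-0: n0=1, n1=1, n2=0, n3=0, n4=0, n5=0, n6=0 [stuck-at-0], n7=1, n8=1, n9=1, n10=1, n11=1 → Y1=1, Y2=1 — eliminated
  n5 stuck-at-1: n0=1, n1=1, n2=0, n3=0, n4=0, n5=1 [stuck-at-1], n6=1, n7=0, n8=0, n9=0, n10=0, n11=0 → Y1=0, Y2=0 — matches
Only n5 stuck-at-1 reproduces the observed Y1=0, Y2=0.

n5 stuck-at-1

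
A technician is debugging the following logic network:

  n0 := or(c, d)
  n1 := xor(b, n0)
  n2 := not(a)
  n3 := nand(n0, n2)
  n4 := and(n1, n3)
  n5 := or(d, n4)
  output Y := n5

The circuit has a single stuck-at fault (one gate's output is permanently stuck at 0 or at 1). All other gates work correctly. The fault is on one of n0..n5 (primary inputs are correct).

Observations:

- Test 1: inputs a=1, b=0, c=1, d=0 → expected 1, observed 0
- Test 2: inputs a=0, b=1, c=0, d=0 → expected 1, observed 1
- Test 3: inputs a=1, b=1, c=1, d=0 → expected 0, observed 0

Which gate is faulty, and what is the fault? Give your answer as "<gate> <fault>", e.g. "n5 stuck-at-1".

n2 stuck-at-1

Fault-free values for test 1 (a=1, b=0, c=1, d=0): n0=1, n1=1, n2=0, n3=1, n4=1, n5=1, giving Y=1. Observed 0.
Test 1: faults giving observed 0 are {n0 stuck-at-0, n1 stuck-at-0, n2 stuck-at-1, n3 stuck-at-0, n4 stuck-at-0, n5 stuck-at-0}.
Test 2 (a=0, b=1, c=0, d=0): fault-free n0=0, n1=1, n2=1, n3=1, n4=1, n5=1 → 1; observed 1. Eliminates n1 stuck-at-0, n3 stuck-at-0, n4 stuck-at-0, n5 stuck-at-0.
Test 3 (a=1, b=1, c=1, d=0): fault-free n0=1, n1=0, n2=0, n3=1, n4=0, n5=0 → 0; observed 0. Eliminates n0 stuck-at-0.
Only n2 stuck-at-1 is consistent with every test.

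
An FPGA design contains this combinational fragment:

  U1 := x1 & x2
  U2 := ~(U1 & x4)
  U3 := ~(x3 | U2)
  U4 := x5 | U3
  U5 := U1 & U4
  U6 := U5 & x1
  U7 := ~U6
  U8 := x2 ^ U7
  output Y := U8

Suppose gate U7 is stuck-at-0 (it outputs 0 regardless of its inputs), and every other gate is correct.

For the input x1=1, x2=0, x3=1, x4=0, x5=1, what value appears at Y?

Propagate with U7 forced: U1=0, U2=1, U3=0, U4=1, U5=0, U6=0, U7=0 [stuck-at-0], U8=0.
So Y = 0. (Without the fault it would be 1.)

0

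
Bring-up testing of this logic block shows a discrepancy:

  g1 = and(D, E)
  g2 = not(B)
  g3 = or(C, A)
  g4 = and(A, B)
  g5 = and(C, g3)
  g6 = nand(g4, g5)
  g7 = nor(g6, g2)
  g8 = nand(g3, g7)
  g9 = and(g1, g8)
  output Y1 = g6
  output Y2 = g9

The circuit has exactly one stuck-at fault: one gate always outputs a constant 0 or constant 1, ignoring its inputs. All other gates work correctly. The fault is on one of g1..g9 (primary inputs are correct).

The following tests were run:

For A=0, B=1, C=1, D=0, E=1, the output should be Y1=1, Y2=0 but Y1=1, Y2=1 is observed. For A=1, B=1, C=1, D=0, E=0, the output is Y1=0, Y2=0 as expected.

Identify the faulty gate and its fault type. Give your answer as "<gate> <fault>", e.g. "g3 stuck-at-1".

g1 stuck-at-1

Fault-free values for test 1 (A=0, B=1, C=1, D=0, E=1): g1=0, g2=0, g3=1, g4=0, g5=1, g6=1, g7=0, g8=1, g9=0, giving Y1=1, Y2=0. Observed Y1=1, Y2=1.
Test 1: faults giving observed Y1=1, Y2=1 are {g1 stuck-at-1, g9 stuck-at-1}.
Test 2 (A=1, B=1, C=1, D=0, E=0): fault-free g1=0, g2=0, g3=1, g4=1, g5=1, g6=0, g7=1, g8=0, g9=0 → Y1=0, Y2=0; observed Y1=0, Y2=0. Eliminates g9 stuck-at-1.
Only g1 stuck-at-1 is consistent with every test.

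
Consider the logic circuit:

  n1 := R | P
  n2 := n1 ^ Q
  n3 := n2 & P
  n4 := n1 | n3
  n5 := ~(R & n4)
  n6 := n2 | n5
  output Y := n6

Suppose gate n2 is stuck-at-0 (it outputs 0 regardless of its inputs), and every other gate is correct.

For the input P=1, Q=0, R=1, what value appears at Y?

Propagate with n2 forced: n1=1, n2=0 [stuck-at-0], n3=0, n4=1, n5=0, n6=0.
So Y = 0. (Without the fault it would be 1.)

0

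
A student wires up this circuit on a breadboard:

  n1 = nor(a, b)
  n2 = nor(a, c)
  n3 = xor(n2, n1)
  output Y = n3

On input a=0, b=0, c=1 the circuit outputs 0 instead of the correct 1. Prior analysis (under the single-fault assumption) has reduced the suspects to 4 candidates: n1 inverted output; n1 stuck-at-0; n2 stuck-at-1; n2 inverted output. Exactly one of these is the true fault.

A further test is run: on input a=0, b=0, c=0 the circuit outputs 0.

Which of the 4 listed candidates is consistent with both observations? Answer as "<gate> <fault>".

n2 stuck-at-1

Evaluate each candidate on input a=0, b=0, c=0:
  n1 inverted output: n1=0 [inverted output], n2=1, n3=1 → 1 — eliminated
  n1 stuck-at-0: n1=0 [stuck-at-0], n2=1, n3=1 → 1 — eliminated
  n2 stuck-at-1: n1=1, n2=1 [stuck-at-1], n3=0 → 0 — matches
  n2 inverted output: n1=1, n2=0 [inverted output], n3=1 → 1 — eliminated
Only n2 stuck-at-1 reproduces the observed 0.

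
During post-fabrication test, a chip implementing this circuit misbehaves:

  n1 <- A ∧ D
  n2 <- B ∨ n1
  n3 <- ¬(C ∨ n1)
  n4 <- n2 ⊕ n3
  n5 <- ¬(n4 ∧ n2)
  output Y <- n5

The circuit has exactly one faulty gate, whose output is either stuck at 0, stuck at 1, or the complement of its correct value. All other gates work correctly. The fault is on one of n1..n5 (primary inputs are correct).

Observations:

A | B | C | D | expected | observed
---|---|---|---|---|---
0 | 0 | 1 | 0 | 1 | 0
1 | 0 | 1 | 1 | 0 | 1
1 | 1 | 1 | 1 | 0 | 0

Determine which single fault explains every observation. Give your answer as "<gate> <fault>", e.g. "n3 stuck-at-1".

n1 inverted output

Fault-free values for test 1 (A=0, B=0, C=1, D=0): n1=0, n2=0, n3=0, n4=0, n5=1, giving Y=1. Observed 0.
Test 1: faults giving observed 0 are {n1 stuck-at-1, n1 inverted output, n2 stuck-at-1, n2 inverted output, n5 stuck-at-0, n5 inverted output}.
Test 2 (A=1, B=0, C=1, D=1): fault-free n1=1, n2=1, n3=0, n4=1, n5=0 → 0; observed 1. Eliminates n1 stuck-at-1, n2 stuck-at-1, n5 stuck-at-0.
Test 3 (A=1, B=1, C=1, D=1): fault-free n1=1, n2=1, n3=0, n4=1, n5=0 → 0; observed 0. Eliminates n2 inverted output, n5 inverted output.
Only n1 inverted output is consistent with every test.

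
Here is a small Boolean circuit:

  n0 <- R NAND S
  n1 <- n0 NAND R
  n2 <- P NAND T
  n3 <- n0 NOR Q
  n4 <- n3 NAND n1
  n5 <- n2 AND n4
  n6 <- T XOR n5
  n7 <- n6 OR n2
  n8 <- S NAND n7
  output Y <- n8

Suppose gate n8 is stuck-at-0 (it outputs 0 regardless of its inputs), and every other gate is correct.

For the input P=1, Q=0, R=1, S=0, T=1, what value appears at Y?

Propagate with n8 forced: n0=1, n1=0, n2=0, n3=0, n4=1, n5=0, n6=1, n7=1, n8=0 [stuck-at-0].
So Y = 0. (Without the fault it would be 1.)

0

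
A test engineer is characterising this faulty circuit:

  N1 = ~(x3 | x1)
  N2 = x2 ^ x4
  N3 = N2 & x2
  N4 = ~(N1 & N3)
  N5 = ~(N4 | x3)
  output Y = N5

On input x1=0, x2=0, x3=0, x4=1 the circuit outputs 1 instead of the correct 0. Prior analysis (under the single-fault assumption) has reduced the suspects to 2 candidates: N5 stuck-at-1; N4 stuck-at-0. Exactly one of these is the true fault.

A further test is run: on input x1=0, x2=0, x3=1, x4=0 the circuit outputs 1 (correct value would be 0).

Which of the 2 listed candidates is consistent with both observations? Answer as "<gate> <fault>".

N5 stuck-at-1

Evaluate each candidate on input x1=0, x2=0, x3=1, x4=0:
  N5 stuck-at-1: N1=0, N2=0, N3=0, N4=1, N5=1 [stuck-at-1] → 1 — matches
  N4 stuck-at-0: N1=0, N2=0, N3=0, N4=0 [stuck-at-0], N5=0 → 0 — eliminated
Only N5 stuck-at-1 reproduces the observed 1.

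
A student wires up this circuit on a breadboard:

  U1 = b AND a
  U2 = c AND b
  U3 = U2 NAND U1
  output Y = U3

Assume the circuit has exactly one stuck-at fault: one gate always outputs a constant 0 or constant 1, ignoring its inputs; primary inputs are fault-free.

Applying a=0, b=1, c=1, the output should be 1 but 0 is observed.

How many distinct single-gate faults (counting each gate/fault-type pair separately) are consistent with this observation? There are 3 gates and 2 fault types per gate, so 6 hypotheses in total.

Fault-free: U1=0, U2=1, U3=1 → 1. Observed 0.
  U1 stuck-at-0: output 1 ✗
  U1 stuck-at-1: output 0 ✓
  U2 stuck-at-0: output 1 ✗
  U2 stuck-at-1: output 1 ✗
  U3 stuck-at-0: output 0 ✓
  U3 stuck-at-1: output 1 ✗
Consistent faults: {U1 stuck-at-1, U3 stuck-at-0} — 2 in all.

2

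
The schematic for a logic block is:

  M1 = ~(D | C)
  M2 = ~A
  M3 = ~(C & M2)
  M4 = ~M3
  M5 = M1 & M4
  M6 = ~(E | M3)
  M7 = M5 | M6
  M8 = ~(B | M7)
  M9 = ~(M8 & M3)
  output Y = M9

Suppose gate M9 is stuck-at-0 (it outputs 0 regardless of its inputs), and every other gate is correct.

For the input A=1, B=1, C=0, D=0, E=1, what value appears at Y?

Propagate with M9 forced: M1=1, M2=0, M3=1, M4=0, M5=0, M6=0, M7=0, M8=0, M9=0 [stuck-at-0].
So Y = 0. (Without the fault it would be 1.)

0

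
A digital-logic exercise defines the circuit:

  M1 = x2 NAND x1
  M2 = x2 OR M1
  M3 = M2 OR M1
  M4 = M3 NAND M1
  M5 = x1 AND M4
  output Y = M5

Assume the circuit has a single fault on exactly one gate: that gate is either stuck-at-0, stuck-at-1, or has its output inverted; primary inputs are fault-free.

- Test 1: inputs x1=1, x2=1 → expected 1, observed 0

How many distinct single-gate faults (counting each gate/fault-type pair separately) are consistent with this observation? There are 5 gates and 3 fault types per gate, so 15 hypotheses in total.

Fault-free: M1=0, M2=1, M3=1, M4=1, M5=1 → 1. Observed 0.
  M1: stuck-at-1, inverted output ✓; others ✗
  M2: none of the 3 fault types match ✗
  M3: none of the 3 fault types match ✗
  M4: stuck-at-0, inverted output ✓; others ✗
  M5: stuck-at-0, inverted output ✓; others ✗
Consistent faults: {M1 stuck-at-1, M1 inverted output, M4 stuck-at-0, M4 inverted output, M5 stuck-at-0, M5 inverted output} — 6 in all.

6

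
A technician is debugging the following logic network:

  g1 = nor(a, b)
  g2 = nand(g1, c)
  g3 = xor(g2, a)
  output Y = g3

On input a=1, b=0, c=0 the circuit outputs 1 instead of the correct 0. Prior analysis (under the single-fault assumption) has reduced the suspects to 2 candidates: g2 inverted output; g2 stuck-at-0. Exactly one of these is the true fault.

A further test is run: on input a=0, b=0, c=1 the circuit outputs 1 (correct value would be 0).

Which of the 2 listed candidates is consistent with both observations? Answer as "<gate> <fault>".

Evaluate each candidate on input a=0, b=0, c=1:
  g2 inverted output: g1=1, g2=1 [inverted output], g3=1 → 1 — matches
  g2 stuck-at-0: g1=1, g2=0 [stuck-at-0], g3=0 → 0 — eliminated
Only g2 inverted output reproduces the observed 1.

g2 inverted output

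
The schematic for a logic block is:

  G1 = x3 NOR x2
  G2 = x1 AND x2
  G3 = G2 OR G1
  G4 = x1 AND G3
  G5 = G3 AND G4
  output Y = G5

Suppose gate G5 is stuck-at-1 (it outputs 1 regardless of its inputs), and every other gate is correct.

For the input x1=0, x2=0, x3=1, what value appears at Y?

1

Propagate with G5 forced: G1=0, G2=0, G3=0, G4=0, G5=1 [stuck-at-1].
So Y = 1. (Without the fault it would be 0.)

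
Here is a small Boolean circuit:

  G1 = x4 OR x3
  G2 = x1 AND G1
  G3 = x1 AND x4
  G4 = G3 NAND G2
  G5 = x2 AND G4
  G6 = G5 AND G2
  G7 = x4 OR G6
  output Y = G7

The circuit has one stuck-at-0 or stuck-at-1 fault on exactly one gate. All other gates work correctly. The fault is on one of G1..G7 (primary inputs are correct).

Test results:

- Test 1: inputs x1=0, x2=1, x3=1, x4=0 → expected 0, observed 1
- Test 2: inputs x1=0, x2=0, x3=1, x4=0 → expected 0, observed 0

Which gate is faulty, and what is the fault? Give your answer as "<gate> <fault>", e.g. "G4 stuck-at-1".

G2 stuck-at-1

Fault-free values for test 1 (x1=0, x2=1, x3=1, x4=0): G1=1, G2=0, G3=0, G4=1, G5=1, G6=0, G7=0, giving Y=0. Observed 1.
Test 1: faults giving observed 1 are {G2 stuck-at-1, G6 stuck-at-1, G7 stuck-at-1}.
Test 2 (x1=0, x2=0, x3=1, x4=0): fault-free G1=1, G2=0, G3=0, G4=1, G5=0, G6=0, G7=0 → 0; observed 0. Eliminates G6 stuck-at-1, G7 stuck-at-1.
Only G2 stuck-at-1 is consistent with every test.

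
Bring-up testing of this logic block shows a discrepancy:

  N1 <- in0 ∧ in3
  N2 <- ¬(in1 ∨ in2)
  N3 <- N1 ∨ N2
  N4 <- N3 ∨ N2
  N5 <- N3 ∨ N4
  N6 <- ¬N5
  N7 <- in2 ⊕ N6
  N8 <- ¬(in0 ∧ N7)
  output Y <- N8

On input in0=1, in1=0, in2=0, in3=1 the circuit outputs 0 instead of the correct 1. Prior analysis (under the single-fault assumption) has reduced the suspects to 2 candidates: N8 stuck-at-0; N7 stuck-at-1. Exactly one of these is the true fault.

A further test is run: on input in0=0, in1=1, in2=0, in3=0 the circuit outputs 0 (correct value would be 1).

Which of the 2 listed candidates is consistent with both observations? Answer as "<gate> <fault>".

N8 stuck-at-0

Evaluate each candidate on input in0=0, in1=1, in2=0, in3=0:
  N8 stuck-at-0: N1=0, N2=0, N3=0, N4=0, N5=0, N6=1, N7=1, N8=0 [stuck-at-0] → 0 — matches
  N7 stuck-at-1: N1=0, N2=0, N3=0, N4=0, N5=0, N6=1, N7=1 [stuck-at-1], N8=1 → 1 — eliminated
Only N8 stuck-at-0 reproduces the observed 0.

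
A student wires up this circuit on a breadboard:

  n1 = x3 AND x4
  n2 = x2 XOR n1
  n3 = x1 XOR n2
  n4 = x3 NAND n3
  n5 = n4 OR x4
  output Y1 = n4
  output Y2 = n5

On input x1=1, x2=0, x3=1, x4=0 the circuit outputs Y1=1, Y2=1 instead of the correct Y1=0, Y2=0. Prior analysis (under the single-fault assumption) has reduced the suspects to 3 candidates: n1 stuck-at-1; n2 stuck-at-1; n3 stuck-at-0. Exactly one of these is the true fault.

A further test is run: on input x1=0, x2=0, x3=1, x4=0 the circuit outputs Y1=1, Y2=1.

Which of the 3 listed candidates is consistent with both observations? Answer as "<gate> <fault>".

Evaluate each candidate on input x1=0, x2=0, x3=1, x4=0:
  n1 stuck-at-1: n1=1 [stuck-at-1], n2=1, n3=1, n4=0, n5=0 → Y1=0, Y2=0 — eliminated
  n2 stuck-at-1: n1=0, n2=1 [stuck-at-1], n3=1, n4=0, n5=0 → Y1=0, Y2=0 — eliminated
  n3 stuck-at-0: n1=0, n2=0, n3=0 [stuck-at-0], n4=1, n5=1 → Y1=1, Y2=1 — matches
Only n3 stuck-at-0 reproduces the observed Y1=1, Y2=1.

n3 stuck-at-0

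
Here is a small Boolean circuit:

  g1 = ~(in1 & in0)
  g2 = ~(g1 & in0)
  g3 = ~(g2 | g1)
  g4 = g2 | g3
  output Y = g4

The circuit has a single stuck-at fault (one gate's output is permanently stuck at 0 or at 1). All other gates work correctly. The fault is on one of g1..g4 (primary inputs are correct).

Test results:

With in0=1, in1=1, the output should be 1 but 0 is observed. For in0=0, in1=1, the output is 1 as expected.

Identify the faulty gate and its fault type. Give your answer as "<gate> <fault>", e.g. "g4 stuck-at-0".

Fault-free values for test 1 (in0=1, in1=1): g1=0, g2=1, g3=0, g4=1, giving Y=1. Observed 0.
Test 1: faults giving observed 0 are {g1 stuck-at-1, g4 stuck-at-0}.
Test 2 (in0=0, in1=1): fault-free g1=1, g2=1, g3=0, g4=1 → 1; observed 1. Eliminates g4 stuck-at-0.
Only g1 stuck-at-1 is consistent with every test.

g1 stuck-at-1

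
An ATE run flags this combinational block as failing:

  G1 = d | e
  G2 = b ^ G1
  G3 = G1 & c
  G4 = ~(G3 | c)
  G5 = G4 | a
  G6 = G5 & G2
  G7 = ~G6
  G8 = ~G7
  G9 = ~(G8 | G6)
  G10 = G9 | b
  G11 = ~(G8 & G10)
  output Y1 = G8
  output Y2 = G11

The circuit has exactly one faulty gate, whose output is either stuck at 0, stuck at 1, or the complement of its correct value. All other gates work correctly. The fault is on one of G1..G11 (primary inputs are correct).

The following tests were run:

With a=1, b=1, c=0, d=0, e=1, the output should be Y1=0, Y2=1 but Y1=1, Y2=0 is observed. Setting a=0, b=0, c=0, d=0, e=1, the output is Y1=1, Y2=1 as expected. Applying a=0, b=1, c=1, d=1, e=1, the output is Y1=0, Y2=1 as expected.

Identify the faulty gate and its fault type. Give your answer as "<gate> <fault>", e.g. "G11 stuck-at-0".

Fault-free values for test 1 (a=1, b=1, c=0, d=0, e=1): G1=1, G2=0, G3=0, G4=1, G5=1, G6=0, G7=1, G8=0, G9=1, G10=1, G11=1, giving Y1=0, Y2=1. Observed Y1=1, Y2=0.
Test 1: faults giving observed Y1=1, Y2=0 are {G1 stuck-at-0, G1 inverted output, G2 stuck-at-1, G2 inverted output, G6 stuck-at-1, G6 inverted output, G7 stuck-at-0, G7 inverted output, G8 stuck-at-1, G8 inverted output}.
Test 2 (a=0, b=0, c=0, d=0, e=1): fault-free G1=1, G2=1, G3=0, G4=1, G5=1, G6=1, G7=0, G8=1, G9=0, G10=0, G11=1 → Y1=1, Y2=1; observed Y1=1, Y2=1. Eliminates G1 stuck-at-0, G1 inverted output, G2 inverted output, G6 inverted output, G7 inverted output, G8 inverted output.
Test 3 (a=0, b=1, c=1, d=1, e=1): fault-free G1=1, G2=0, G3=1, G4=0, G5=0, G6=0, G7=1, G8=0, G9=1, G10=1, G11=1 → Y1=0, Y2=1; observed Y1=0, Y2=1. Eliminates G6 stuck-at-1, G7 stuck-at-0, G8 stuck-at-1.
Only G2 stuck-at-1 is consistent with every test.

G2 stuck-at-1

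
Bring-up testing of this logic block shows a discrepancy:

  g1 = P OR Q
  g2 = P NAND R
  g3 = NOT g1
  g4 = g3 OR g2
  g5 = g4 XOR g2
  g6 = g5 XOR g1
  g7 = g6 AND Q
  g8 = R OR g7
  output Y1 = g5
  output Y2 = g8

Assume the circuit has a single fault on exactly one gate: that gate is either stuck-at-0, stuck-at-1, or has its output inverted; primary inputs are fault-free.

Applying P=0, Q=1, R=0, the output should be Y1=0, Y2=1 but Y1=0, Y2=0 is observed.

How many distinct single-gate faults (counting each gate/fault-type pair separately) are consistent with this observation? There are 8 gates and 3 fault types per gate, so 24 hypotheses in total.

Fault-free: g1=1, g2=1, g3=0, g4=1, g5=0, g6=1, g7=1, g8=1 → Y1=0, Y2=1. Observed Y1=0, Y2=0.
  g1: stuck-at-0, inverted output ✓; others ✗
  g2: none of the 3 fault types match ✗
  g3: none of the 3 fault types match ✗
  g4: none of the 3 fault types match ✗
  g5: none of the 3 fault types match ✗
  g6: stuck-at-0, inverted output ✓; others ✗
  g7: stuck-at-0, inverted output ✓; others ✗
  g8: stuck-at-0, inverted output ✓; others ✗
Consistent faults: {g1 stuck-at-0, g1 inverted output, g6 stuck-at-0, g6 inverted output, g7 stuck-at-0, g7 inverted output, g8 stuck-at-0, g8 inverted output} — 8 in all.

8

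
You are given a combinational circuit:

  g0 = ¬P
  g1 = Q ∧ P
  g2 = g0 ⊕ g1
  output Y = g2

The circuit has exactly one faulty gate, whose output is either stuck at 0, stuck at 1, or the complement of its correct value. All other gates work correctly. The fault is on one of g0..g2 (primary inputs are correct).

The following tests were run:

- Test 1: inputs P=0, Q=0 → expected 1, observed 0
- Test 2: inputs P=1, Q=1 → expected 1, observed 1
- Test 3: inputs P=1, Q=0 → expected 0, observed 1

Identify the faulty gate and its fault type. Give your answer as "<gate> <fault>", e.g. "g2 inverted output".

g1 stuck-at-1

Fault-free values for test 1 (P=0, Q=0): g0=1, g1=0, g2=1, giving Y=1. Observed 0.
Test 1: faults giving observed 0 are {g0 stuck-at-0, g0 inverted output, g1 stuck-at-1, g1 inverted output, g2 stuck-at-0, g2 inverted output}.
Test 2 (P=1, Q=1): fault-free g0=0, g1=1, g2=1 → 1; observed 1. Eliminates g0 inverted output, g1 inverted output, g2 stuck-at-0, g2 inverted output.
Test 3 (P=1, Q=0): fault-free g0=0, g1=0, g2=0 → 0; observed 1. Eliminates g0 stuck-at-0.
Only g1 stuck-at-1 is consistent with every test.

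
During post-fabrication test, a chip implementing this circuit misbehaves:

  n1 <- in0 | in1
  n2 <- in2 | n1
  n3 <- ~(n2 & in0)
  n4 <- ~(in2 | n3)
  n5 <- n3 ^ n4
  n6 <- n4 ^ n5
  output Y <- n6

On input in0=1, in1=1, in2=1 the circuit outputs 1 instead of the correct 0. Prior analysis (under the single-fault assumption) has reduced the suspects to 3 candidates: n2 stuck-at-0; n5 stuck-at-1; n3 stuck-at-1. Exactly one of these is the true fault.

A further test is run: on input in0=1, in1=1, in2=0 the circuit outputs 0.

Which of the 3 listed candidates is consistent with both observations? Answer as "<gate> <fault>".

Evaluate each candidate on input in0=1, in1=1, in2=0:
  n2 stuck-at-0: n1=1, n2=0 [stuck-at-0], n3=1, n4=0, n5=1, n6=1 → 1 — eliminated
  n5 stuck-at-1: n1=1, n2=1, n3=0, n4=1, n5=1 [stuck-at-1], n6=0 → 0 — matches
  n3 stuck-at-1: n1=1, n2=1, n3=1 [stuck-at-1], n4=0, n5=1, n6=1 → 1 — eliminated
Only n5 stuck-at-1 reproduces the observed 0.

n5 stuck-at-1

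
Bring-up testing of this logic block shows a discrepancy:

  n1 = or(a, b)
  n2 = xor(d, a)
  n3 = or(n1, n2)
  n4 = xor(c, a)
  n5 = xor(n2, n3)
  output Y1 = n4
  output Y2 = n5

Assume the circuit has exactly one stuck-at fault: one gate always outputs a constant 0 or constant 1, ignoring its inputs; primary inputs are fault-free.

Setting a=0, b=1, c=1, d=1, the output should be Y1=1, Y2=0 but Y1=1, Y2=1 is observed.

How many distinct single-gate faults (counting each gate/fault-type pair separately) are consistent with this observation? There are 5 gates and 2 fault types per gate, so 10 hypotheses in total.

Fault-free: n1=1, n2=1, n3=1, n4=1, n5=0 → Y1=1, Y2=0. Observed Y1=1, Y2=1.
  n1 stuck-at-0: output Y1=1, Y2=0 ✗
  n1 stuck-at-1: output Y1=1, Y2=0 ✗
  n2 stuck-at-0: output Y1=1, Y2=1 ✓
  n2 stuck-at-1: output Y1=1, Y2=0 ✗
  n3 stuck-at-0: output Y1=1, Y2=1 ✓
  n3 stuck-at-1: output Y1=1, Y2=0 ✗
  n4 stuck-at-0: output Y1=0, Y2=0 ✗
  n4 stuck-at-1: output Y1=1, Y2=0 ✗
  n5 stuck-at-0: output Y1=1, Y2=0 ✗
  n5 stuck-at-1: output Y1=1, Y2=1 ✓
Consistent faults: {n2 stuck-at-0, n3 stuck-at-0, n5 stuck-at-1} — 3 in all.

3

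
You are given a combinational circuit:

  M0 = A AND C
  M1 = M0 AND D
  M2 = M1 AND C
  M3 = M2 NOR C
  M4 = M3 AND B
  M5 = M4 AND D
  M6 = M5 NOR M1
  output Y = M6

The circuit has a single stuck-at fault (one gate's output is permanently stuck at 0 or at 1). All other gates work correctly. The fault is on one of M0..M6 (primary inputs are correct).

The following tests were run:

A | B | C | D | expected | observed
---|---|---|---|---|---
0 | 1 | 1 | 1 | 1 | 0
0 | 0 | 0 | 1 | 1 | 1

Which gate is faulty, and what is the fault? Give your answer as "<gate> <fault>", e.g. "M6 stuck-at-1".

Fault-free values for test 1 (A=0, B=1, C=1, D=1): M0=0, M1=0, M2=0, M3=0, M4=0, M5=0, M6=1, giving Y=1. Observed 0.
Test 1: faults giving observed 0 are {M0 stuck-at-1, M1 stuck-at-1, M3 stuck-at-1, M4 stuck-at-1, M5 stuck-at-1, M6 stuck-at-0}.
Test 2 (A=0, B=0, C=0, D=1): fault-free M0=0, M1=0, M2=0, M3=1, M4=0, M5=0, M6=1 → 1; observed 1. Eliminates M0 stuck-at-1, M1 stuck-at-1, M4 stuck-at-1, M5 stuck-at-1, M6 stuck-at-0.
Only M3 stuck-at-1 is consistent with every test.

M3 stuck-at-1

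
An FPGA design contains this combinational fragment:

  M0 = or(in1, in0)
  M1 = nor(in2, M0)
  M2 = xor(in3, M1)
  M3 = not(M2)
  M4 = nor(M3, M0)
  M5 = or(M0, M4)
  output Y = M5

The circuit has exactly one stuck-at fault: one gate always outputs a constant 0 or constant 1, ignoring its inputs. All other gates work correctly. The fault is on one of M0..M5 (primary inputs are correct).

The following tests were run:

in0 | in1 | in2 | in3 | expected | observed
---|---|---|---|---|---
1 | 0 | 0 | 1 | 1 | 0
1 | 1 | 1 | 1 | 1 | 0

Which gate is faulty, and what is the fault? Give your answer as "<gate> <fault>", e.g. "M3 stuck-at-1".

M5 stuck-at-0

Fault-free values for test 1 (in0=1, in1=0, in2=0, in3=1): M0=1, M1=0, M2=1, M3=0, M4=0, M5=1, giving Y=1. Observed 0.
Test 1: faults giving observed 0 are {M0 stuck-at-0, M5 stuck-at-0}.
Test 2 (in0=1, in1=1, in2=1, in3=1): fault-free M0=1, M1=0, M2=1, M3=0, M4=0, M5=1 → 1; observed 0. Eliminates M0 stuck-at-0.
Only M5 stuck-at-0 is consistent with every test.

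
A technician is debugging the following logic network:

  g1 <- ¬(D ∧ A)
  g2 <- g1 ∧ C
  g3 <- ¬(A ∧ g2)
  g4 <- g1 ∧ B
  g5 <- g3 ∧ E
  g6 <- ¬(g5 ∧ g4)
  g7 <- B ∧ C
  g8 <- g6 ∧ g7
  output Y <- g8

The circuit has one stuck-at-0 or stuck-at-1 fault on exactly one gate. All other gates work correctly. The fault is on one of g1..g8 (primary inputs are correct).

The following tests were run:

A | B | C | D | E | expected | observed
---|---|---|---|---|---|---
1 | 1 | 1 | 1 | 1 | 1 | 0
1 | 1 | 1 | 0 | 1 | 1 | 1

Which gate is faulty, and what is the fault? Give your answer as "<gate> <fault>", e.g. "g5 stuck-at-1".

g4 stuck-at-1

Fault-free values for test 1 (A=1, B=1, C=1, D=1, E=1): g1=0, g2=0, g3=1, g4=0, g5=1, g6=1, g7=1, g8=1, giving Y=1. Observed 0.
Test 1: faults giving observed 0 are {g4 stuck-at-1, g6 stuck-at-0, g7 stuck-at-0, g8 stuck-at-0}.
Test 2 (A=1, B=1, C=1, D=0, E=1): fault-free g1=1, g2=1, g3=0, g4=1, g5=0, g6=1, g7=1, g8=1 → 1; observed 1. Eliminates g6 stuck-at-0, g7 stuck-at-0, g8 stuck-at-0.
Only g4 stuck-at-1 is consistent with every test.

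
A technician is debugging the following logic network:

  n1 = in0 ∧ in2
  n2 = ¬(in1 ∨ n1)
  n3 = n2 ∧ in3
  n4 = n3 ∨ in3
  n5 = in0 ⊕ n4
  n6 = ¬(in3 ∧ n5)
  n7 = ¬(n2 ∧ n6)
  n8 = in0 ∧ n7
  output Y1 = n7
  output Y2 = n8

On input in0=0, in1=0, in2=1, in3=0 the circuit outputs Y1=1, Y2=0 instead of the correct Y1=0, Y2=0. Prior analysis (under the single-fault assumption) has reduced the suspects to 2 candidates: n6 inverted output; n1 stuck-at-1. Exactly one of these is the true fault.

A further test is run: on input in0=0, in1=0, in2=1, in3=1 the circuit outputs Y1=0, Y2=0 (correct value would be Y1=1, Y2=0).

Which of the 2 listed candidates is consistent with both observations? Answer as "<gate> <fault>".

Evaluate each candidate on input in0=0, in1=0, in2=1, in3=1:
  n6 inverted output: n1=0, n2=1, n3=1, n4=1, n5=1, n6=1 [inverted output], n7=0, n8=0 → Y1=0, Y2=0 — matches
  n1 stuck-at-1: n1=1 [stuck-at-1], n2=0, n3=0, n4=1, n5=1, n6=0, n7=1, n8=0 → Y1=1, Y2=0 — eliminated
Only n6 inverted output reproduces the observed Y1=0, Y2=0.

n6 inverted output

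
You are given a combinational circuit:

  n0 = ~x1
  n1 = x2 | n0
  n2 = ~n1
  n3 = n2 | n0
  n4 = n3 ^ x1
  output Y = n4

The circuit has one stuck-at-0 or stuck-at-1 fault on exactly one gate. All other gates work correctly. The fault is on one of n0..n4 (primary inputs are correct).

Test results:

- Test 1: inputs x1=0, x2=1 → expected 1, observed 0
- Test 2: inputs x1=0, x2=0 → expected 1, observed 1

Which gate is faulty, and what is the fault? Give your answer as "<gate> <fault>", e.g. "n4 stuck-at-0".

n0 stuck-at-0

Fault-free values for test 1 (x1=0, x2=1): n0=1, n1=1, n2=0, n3=1, n4=1, giving Y=1. Observed 0.
Test 1: faults giving observed 0 are {n0 stuck-at-0, n3 stuck-at-0, n4 stuck-at-0}.
Test 2 (x1=0, x2=0): fault-free n0=1, n1=1, n2=0, n3=1, n4=1 → 1; observed 1. Eliminates n3 stuck-at-0, n4 stuck-at-0.
Only n0 stuck-at-0 is consistent with every test.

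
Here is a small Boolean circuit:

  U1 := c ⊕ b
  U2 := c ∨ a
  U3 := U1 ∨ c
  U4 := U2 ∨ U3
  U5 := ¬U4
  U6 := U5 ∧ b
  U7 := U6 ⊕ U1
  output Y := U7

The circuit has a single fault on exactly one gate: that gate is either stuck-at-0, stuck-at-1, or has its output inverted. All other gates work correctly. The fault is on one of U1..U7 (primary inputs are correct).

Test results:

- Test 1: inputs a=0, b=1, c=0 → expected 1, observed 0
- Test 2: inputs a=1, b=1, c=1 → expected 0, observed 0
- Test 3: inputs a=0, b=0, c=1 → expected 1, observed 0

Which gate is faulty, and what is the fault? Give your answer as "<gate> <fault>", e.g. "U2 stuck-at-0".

Fault-free values for test 1 (a=0, b=1, c=0): U1=1, U2=0, U3=1, U4=1, U5=0, U6=0, U7=1, giving Y=1. Observed 0.
Test 1: faults giving observed 0 are {U3 stuck-at-0, U3 inverted output, U4 stuck-at-0, U4 inverted output, U5 stuck-at-1, U5 inverted output, U6 stuck-at-1, U6 inverted output, U7 stuck-at-0, U7 inverted output}.
Test 2 (a=1, b=1, c=1): fault-free U1=0, U2=1, U3=1, U4=1, U5=0, U6=0, U7=0 → 0; observed 0. Eliminates U4 stuck-at-0, U4 inverted output, U5 stuck-at-1, U5 inverted output, U6 stuck-at-1, U6 inverted output, U7 inverted output.
Test 3 (a=0, b=0, c=1): fault-free U1=1, U2=1, U3=1, U4=1, U5=0, U6=0, U7=1 → 1; observed 0. Eliminates U3 stuck-at-0, U3 inverted output.
Only U7 stuck-at-0 is consistent with every test.

U7 stuck-at-0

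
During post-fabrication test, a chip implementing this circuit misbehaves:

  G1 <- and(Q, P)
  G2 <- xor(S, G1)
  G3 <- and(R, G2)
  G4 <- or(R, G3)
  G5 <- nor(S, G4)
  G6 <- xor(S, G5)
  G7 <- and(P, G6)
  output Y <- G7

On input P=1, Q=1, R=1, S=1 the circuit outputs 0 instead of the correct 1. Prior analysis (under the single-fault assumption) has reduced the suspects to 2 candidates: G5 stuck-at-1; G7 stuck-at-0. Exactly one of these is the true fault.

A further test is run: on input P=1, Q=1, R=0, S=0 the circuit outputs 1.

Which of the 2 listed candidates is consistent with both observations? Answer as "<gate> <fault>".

Evaluate each candidate on input P=1, Q=1, R=0, S=0:
  G5 stuck-at-1: G1=1, G2=1, G3=0, G4=0, G5=1 [stuck-at-1], G6=1, G7=1 → 1 — matches
  G7 stuck-at-0: G1=1, G2=1, G3=0, G4=0, G5=1, G6=1, G7=0 [stuck-at-0] → 0 — eliminated
Only G5 stuck-at-1 reproduces the observed 1.

G5 stuck-at-1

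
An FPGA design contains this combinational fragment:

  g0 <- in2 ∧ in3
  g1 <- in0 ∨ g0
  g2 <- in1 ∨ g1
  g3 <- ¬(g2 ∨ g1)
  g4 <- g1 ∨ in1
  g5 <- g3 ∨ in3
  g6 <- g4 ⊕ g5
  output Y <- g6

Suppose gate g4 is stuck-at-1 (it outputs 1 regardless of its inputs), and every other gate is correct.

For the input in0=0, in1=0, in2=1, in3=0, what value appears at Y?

Propagate with g4 forced: g0=0, g1=0, g2=0, g3=1, g4=1 [stuck-at-1], g5=1, g6=0.
So Y = 0. (Without the fault it would be 1.)

0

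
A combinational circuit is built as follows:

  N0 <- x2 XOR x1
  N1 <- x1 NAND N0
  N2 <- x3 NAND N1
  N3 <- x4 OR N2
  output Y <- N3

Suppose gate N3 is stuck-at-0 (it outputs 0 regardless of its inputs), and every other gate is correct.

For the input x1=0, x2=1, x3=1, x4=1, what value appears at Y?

Propagate with N3 forced: N0=1, N1=1, N2=0, N3=0 [stuck-at-0].
So Y = 0. (Without the fault it would be 1.)

0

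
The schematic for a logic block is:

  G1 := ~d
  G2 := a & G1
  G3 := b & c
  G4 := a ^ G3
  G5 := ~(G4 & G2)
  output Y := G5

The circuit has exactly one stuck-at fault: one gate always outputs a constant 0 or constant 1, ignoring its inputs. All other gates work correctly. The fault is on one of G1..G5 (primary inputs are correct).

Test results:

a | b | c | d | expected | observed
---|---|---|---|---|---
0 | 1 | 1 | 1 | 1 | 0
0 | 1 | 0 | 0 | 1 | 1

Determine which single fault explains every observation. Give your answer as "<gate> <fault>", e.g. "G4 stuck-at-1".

Fault-free values for test 1 (a=0, b=1, c=1, d=1): G1=0, G2=0, G3=1, G4=1, G5=1, giving Y=1. Observed 0.
Test 1: faults giving observed 0 are {G2 stuck-at-1, G5 stuck-at-0}.
Test 2 (a=0, b=1, c=0, d=0): fault-free G1=1, G2=0, G3=0, G4=0, G5=1 → 1; observed 1. Eliminates G5 stuck-at-0.
Only G2 stuck-at-1 is consistent with every test.

G2 stuck-at-1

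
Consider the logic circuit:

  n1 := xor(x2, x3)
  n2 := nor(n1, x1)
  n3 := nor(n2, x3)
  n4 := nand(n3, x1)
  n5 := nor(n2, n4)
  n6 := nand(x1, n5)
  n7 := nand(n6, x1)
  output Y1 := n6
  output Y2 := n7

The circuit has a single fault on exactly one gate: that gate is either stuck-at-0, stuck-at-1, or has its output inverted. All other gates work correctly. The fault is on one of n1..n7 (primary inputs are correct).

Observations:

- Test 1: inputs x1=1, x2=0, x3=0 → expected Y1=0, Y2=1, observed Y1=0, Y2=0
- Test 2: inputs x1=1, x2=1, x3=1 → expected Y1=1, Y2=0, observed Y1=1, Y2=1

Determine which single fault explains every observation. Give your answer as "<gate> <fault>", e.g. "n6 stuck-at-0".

n7 inverted output

Fault-free values for test 1 (x1=1, x2=0, x3=0): n1=0, n2=0, n3=1, n4=0, n5=1, n6=0, n7=1, giving Y1=0, Y2=1. Observed Y1=0, Y2=0.
Test 1: faults giving observed Y1=0, Y2=0 are {n7 stuck-at-0, n7 inverted output}.
Test 2 (x1=1, x2=1, x3=1): fault-free n1=0, n2=0, n3=0, n4=1, n5=0, n6=1, n7=0 → Y1=1, Y2=0; observed Y1=1, Y2=1. Eliminates n7 stuck-at-0.
Only n7 inverted output is consistent with every test.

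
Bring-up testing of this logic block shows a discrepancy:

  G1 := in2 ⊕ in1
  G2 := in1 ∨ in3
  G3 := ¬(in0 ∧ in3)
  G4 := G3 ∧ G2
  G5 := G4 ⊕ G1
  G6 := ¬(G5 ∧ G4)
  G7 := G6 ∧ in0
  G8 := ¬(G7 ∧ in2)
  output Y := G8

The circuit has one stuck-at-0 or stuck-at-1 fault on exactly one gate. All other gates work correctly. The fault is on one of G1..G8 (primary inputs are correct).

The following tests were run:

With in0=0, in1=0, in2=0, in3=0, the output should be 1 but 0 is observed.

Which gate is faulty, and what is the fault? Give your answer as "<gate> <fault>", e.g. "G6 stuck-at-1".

Fault-free values for test 1 (in0=0, in1=0, in2=0, in3=0): G1=0, G2=0, G3=1, G4=0, G5=0, G6=1, G7=0, G8=1, giving Y=1. Observed 0.
Test 1: faults giving observed 0 are {G8 stuck-at-0}.
Only G8 stuck-at-0 is consistent with every test.

G8 stuck-at-0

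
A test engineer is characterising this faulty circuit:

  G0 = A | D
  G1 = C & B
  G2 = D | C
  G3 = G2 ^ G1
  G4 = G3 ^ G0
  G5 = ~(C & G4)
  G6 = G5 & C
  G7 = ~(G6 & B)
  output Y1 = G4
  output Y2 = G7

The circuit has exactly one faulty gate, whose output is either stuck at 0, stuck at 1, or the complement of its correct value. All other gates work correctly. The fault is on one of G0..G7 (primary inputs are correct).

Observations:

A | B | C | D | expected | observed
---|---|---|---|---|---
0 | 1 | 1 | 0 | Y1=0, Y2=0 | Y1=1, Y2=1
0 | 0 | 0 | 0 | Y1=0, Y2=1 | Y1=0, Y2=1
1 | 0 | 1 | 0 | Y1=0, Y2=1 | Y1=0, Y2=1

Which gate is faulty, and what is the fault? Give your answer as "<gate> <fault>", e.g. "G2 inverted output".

Fault-free values for test 1 (A=0, B=1, C=1, D=0): G0=0, G1=1, G2=1, G3=0, G4=0, G5=1, G6=1, G7=0, giving Y1=0, Y2=0. Observed Y1=1, Y2=1.
Test 1: faults giving observed Y1=1, Y2=1 are {G0 stuck-at-1, G0 inverted output, G1 stuck-at-0, G1 inverted output, G2 stuck-at-0, G2 inverted output, G3 stuck-at-1, G3 inverted output, G4 stuck-at-1, G4 inverted output}.
Test 2 (A=0, B=0, C=0, D=0): fault-free G0=0, G1=0, G2=0, G3=0, G4=0, G5=1, G6=0, G7=1 → Y1=0, Y2=1; observed Y1=0, Y2=1. Eliminates G0 stuck-at-1, G0 inverted output, G1 inverted output, G2 inverted output, G3 stuck-at-1, G3 inverted output, G4 stuck-at-1, G4 inverted output.
Test 3 (A=1, B=0, C=1, D=0): fault-free G0=1, G1=0, G2=1, G3=1, G4=0, G5=1, G6=1, G7=1 → Y1=0, Y2=1; observed Y1=0, Y2=1. Eliminates G2 stuck-at-0.
Only G1 stuck-at-0 is consistent with every test.

G1 stuck-at-0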